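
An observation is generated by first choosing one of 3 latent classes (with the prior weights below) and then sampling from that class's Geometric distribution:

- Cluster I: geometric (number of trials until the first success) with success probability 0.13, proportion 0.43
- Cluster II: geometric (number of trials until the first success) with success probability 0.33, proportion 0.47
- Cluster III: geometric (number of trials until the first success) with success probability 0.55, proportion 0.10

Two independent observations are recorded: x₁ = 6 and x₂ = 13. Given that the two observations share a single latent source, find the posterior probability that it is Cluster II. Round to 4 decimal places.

Apply Bayes' rule: the posterior for each component is proportional to its prior times its likelihood at x.
Since both observations come from the same component, the likelihood for component k is f_k(x₁)·f_k(x₂).
  p_I = [0.13·(1−0.13)^5 = 0.13·0.498421 = 0.0647947] × [0.0244441] = 0.00158385
  p_II = [0.33·(1−0.33)^5 = 0.33·0.135013 = 0.0445541] × [0.0027003] = 0.000120309
  p_III = [0.55·(1−0.55)^5 = 0.55·0.0184528 = 0.010149] × [3.79239e-05] = 3.84891e-07
Weight by the priors:
  w_I·p_I = 0.43 × 0.00158385 = 0.000681055
  w_II·p_II = 0.47 × 0.000120309 = 5.65454e-05
  w_III·p_III = 0.10 × 3.84891e-07 = 3.84891e-08
Marginal: 0.000681055 + 5.65454e-05 + 3.84891e-08 = 0.000737639
Responsibility of Cluster II: 5.65454e-05 / 0.000737639 ≈ 0.0767

0.0767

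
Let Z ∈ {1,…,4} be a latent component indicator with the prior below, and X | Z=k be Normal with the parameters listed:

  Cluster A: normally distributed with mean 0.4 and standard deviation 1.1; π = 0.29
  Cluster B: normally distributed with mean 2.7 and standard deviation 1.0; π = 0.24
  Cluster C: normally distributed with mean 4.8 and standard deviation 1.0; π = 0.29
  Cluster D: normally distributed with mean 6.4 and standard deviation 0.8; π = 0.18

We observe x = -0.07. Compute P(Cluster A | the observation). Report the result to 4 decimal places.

0.9789

Posterior ∝ prior × likelihood, so P(k | x) ∝ w_k f_k(x); normalise over all components.
Component likelihoods at x = -0.07:
  p_A = (1/(1.1·√(2π)))·exp(−(-0.07−0.4)²/(2·1.1²)) = 0.362675·exp(-0.09128) = 0.331035
  p_B = (1/(1.0·√(2π)))·exp(−(-0.07−2.7)²/(2·1.0²)) = 0.398942·exp(-3.83645) = 0.0086052
  p_C = (1/(1.0·√(2π)))·exp(−(-0.07−4.8)²/(2·1.0²)) = 0.398942·exp(-11.85845) = 2.82391e-06
  p_D = (1/(0.8·√(2π)))·exp(−(-0.07−6.4)²/(2·0.8²)) = 0.498678·exp(-32.70383) = 3.12412e-15
Prior × likelihood for each component:
  w_A·p_A = 0.29 × 0.331035 = 0.0960003
  w_B·p_B = 0.24 × 0.0086052 = 0.00206525
  w_C·p_C = 0.29 × 2.82391e-06 = 8.18934e-07
  w_D·p_D = 0.18 × 3.12412e-15 = 5.62342e-16
Denominator: 0.0960003 + 0.00206525 + 8.18934e-07 + 5.62342e-16 = 0.0980664
P(Cluster A | data) = 0.0960003 / 0.0980664 ≈ 0.9789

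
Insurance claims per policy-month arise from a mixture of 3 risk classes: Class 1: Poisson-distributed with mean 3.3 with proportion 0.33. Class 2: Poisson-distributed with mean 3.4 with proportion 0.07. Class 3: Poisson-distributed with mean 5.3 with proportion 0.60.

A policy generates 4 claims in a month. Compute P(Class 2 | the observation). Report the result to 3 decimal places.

0.076

By Bayes' theorem, P(k | x) = π_k f_k(x) / Σ_j π_j f_j(x).
Poisson probabilities:
  f_1 = e^(−3.3)·3.3^4/4! = 0.182252
  f_2 = e^(−3.4)·3.4^4/4! = 0.185825
  f_3 = e^(−5.3)·5.3^4/4! = 0.164109
Unnormalised posteriors:
  π_1·f_1 = 0.33 × 0.182252 = 0.0601432
  π_2·f_2 = 0.07 × 0.185825 = 0.0130077
  π_3·f_3 = 0.60 × 0.164109 = 0.0984652
Normaliser: 0.0601432 + 0.0130077 + 0.0984652 = 0.171616
P(Class 2 | 4 claims) ≈ 0.076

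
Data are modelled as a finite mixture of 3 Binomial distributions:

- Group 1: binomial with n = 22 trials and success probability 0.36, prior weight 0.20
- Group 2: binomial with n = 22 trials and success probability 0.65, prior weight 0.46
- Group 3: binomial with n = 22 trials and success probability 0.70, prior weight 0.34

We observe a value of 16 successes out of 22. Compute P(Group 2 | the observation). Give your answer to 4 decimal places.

P(component k | x) = π_k·f_k(x) / marginal(x), where marginal(x) = Σ_j π_j·f_j(x).
Component likelihoods at x = 16 successes out of 22:
  f_1 = 0.00040807
  f_2 = 0.139263
  f_3 = 0.180763
Unnormalised posteriors:
  π_1·f_1 = 0.20 × 0.00040807 = 8.16139e-05
  π_2·f_2 = 0.46 × 0.139263 = 0.0640611
  π_3·f_3 = 0.34 × 0.180763 = 0.0614596
Sum: 8.16139e-05 + 0.0640611 + 0.0614596 = 0.125602
Responsibility of Group 2: 0.0640611 / 0.125602 ≈ 0.5100

0.5100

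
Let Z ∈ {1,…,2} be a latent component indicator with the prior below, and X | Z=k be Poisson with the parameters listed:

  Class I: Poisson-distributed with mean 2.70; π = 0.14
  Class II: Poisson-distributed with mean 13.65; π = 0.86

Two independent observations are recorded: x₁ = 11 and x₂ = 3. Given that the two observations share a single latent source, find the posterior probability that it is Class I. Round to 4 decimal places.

P(component k | x) = P(Z=k)·f_k(x) / marginal(x), where marginal(x) = Σ_j P(Z=j)·f_j(x).
Since both observations come from the same component, the likelihood for component k is f_k(x₁)·f_k(x₂).
  L_I = [e^(−2.70)·2.70^11/11! = 9.35946e-05] × [0.220468] = 2.06346e-05
  L_II = [e^(−13.65)·13.65^11/11! = 0.0906116] × [0.000500181] = 4.53222e-05
Multiply by the mixture weights:
  P(Z=I)·L_I = 0.14 × 2.06346e-05 = 2.88884e-06
  P(Z=II)·L_II = 0.86 × 4.53222e-05 = 3.89771e-05
Evidence: 2.88884e-06 + 3.89771e-05 = 4.18659e-05
P(Class I | data) = 2.88884e-06 / 4.18659e-05 ≈ 0.0690

0.0690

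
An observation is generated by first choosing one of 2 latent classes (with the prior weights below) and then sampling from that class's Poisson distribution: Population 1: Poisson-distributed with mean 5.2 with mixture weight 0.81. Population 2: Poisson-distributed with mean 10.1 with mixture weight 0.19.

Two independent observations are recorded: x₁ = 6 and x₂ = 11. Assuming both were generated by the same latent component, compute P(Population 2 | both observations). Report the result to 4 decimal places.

0.5090

P(component k | x) = w_k·f_k(x) / marginal(x), where marginal(x) = Σ_j w_j·f_j(x).
Since both observations come from the same component, the likelihood for component k is f_k(x₁)·f_k(x₂).
  f_1 = [e^(−5.2)·5.2^6/6! = 0.15148] × [0.0103884] = 0.00157364
  f_2 = [e^(−10.1)·10.1^6/6! = 0.060565] × [0.114817] = 0.00695387
Multiply by the mixture weights:
  w_1·f_1 = 0.81 × 0.00157364 = 0.00127465
  w_2·f_2 = 0.19 × 0.00695387 = 0.00132124
Sum: 0.00127465 + 0.00132124 = 0.00259589
P(Population 2 | x₁, x₂) = 0.00132124 / 0.00259589 ≈ 0.5090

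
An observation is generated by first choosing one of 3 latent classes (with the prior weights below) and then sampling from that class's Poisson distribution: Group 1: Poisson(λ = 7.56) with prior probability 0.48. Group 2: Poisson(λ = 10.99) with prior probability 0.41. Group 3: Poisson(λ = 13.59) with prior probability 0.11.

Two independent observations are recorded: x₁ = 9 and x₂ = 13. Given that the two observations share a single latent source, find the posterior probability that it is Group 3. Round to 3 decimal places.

0.109

P(component k | x) = π_k·f_k(x) / marginal(x), where marginal(x) = Σ_j π_j·f_j(x).
Since both observations come from the same component, the likelihood for component k is f_k(x₁)·f_k(x₂).
  f_1 = [e^(−7.56)·7.56^9/9! = 0.115789] × [0.0220413] = 0.00255213
  f_2 = [e^(−10.99)·10.99^9/9! = 0.108723] × [0.0924258] = 0.0100488
  f_3 = [e^(−13.59)·13.59^9/9! = 0.0545946] × [0.10852] = 0.00592462
Weight by the priors:
  π_1·f_1 = 0.48 × 0.00255213 = 0.00122502
  π_2·f_2 = 0.41 × 0.0100488 = 0.00412
  π_3·f_3 = 0.11 × 0.00592462 = 0.000651708
Evidence: 0.00122502 + 0.00412 + 0.000651708 = 0.00599673
P(Group 3 | x₁,x₂) ≈ 0.109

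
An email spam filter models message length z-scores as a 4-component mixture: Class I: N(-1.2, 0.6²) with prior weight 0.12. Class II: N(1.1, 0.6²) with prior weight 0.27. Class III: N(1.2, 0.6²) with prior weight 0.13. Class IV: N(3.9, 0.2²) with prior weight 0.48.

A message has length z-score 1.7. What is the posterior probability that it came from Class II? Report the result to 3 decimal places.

0.641

Apply Bayes' rule: the posterior for each component is proportional to its prior times its likelihood at x.
Normal densities:
  f_I = 5.62287e-06
  f_II = 0.403285
  f_III = 0.469853
  f_IV = 1.05941e-26
Weight by the priors:
  π_I·f_I = 0.12 × 5.62287e-06 = 6.74744e-07
  π_II·f_II = 0.27 × 0.403285 = 0.108887
  π_III·f_III = 0.13 × 0.469853 = 0.0610809
  π_IV·f_IV = 0.48 × 1.05941e-26 = 5.08517e-27
Marginal: 6.74744e-07 + 0.108887 + 0.0610809 + 5.08517e-27 = 0.169968
Responsibility of Class II: 0.108887 / 0.169968 ≈ 0.641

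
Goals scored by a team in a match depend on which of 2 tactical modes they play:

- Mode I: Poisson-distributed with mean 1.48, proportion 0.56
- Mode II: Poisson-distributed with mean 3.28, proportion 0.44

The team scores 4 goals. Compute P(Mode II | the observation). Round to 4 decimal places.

P(component k | x) = w_k·f_k(x) / marginal(x), where marginal(x) = Σ_j w_j·f_j(x).
Poisson probabilities:
  L_I = e^(−1.48)·1.48^4/4! = 0.0455072
  L_II = e^(−3.28)·3.28^4/4! = 0.181467
Multiply by the mixture weights:
  w_I·L_I = 0.56 × 0.0455072 = 0.025484
  w_II·L_II = 0.44 × 0.181467 = 0.0798456
Normaliser: 0.025484 + 0.0798456 = 0.10533
P(Mode II | the observation) = 0.0798456 / 0.10533 ≈ 0.7581

0.7581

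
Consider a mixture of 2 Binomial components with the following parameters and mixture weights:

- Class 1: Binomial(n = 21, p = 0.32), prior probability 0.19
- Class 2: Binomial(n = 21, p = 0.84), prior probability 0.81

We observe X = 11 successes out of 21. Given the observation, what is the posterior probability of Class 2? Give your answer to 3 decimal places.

Apply Bayes' rule: the posterior for each component is proportional to its prior times its likelihood at x.
Component likelihoods at x = 11 successes out of 21:
  f_1 = C(21,11)·0.32^11·0.68^10 = 352716·3.60288e-06·0.0211392 = 0.0268636
  f_2 = C(21,11)·0.84^11·0.16^10 = 352716·0.146917·1.09951e-08 = 0.000569767
Prior × likelihood for each component:
  π_1·f_1 = 0.19 × 0.0268636 = 0.00510408
  π_2·f_2 = 0.81 × 0.000569767 = 0.000461511
Sum: 0.00510408 + 0.000461511 = 0.00556559
Responsibility of Class 2: 0.000461511 / 0.00556559 ≈ 0.083

0.083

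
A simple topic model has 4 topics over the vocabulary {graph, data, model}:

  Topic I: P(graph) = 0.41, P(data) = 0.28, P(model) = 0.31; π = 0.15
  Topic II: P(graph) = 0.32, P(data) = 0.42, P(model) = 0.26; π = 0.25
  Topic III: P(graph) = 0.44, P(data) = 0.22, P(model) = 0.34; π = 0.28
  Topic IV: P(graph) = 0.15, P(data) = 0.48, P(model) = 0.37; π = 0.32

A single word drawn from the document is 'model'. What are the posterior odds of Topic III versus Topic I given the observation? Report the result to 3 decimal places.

2.047

Since P(k|x) ∝ π_k f_k(x), the posterior odds are π_i f_i(x) / (π_j f_j(x)).
Categorical probabilities:
  p_I = 0.31
  p_II = 0.26
  p_III = 0.34
  p_IV = 0.37
Posterior odds = (π_III·p_III) / (π_I·p_I) = (0.28·0.34) / (0.15·0.31) = 0.0952 / 0.0465 ≈ 2.047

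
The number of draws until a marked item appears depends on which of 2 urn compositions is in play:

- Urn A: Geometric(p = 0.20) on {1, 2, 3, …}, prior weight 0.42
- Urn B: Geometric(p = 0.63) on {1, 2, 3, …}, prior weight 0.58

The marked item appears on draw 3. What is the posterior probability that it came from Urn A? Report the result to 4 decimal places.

P(component k | x) = π_k·f_k(x) / marginal(x), where marginal(x) = Σ_j π_j·f_j(x).
Component likelihoods at x = 3:
  f_A = 0.20·(1−0.20)^2 = 0.20·0.64 = 0.128
  f_B = 0.63·(1−0.63)^2 = 0.63·0.1369 = 0.086247
Weight by the priors:
  π_A·f_A = 0.42 × 0.128 = 0.05376
  π_B·f_B = 0.58 × 0.086247 = 0.0500233
Normaliser: 0.05376 + 0.0500233 = 0.103783
P(Urn A | the observation) = 0.05376 / 0.103783 ≈ 0.5180

0.5180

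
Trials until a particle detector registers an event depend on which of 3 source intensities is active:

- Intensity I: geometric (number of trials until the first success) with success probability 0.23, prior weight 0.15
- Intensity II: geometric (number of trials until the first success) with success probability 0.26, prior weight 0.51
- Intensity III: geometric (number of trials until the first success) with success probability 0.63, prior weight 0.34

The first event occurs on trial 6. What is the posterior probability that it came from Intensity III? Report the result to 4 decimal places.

The responsibility of component k is P(Z=k) f_k(x) divided by Σ_j P(Z=j) f_j(x).
Evaluate each component's likelihood at the observed value:
  L_I = 0.23·(1−0.23)^5 = 0.23·0.270678 = 0.062256
  L_II = 0.26·(1−0.26)^5 = 0.26·0.221901 = 0.0576942
  L_III = 0.63·(1−0.63)^5 = 0.63·0.0069344 = 0.00436867
Weight by the priors:
  P(Z=I)·L_I = 0.15 × 0.062256 = 0.00933841
  P(Z=II)·L_II = 0.51 × 0.0576942 = 0.029424
  P(Z=III)·L_III = 0.34 × 0.00436867 = 0.00148535
Normaliser: 0.00933841 + 0.029424 + 0.00148535 = 0.0402478
Responsibility of Intensity III: 0.00148535 / 0.0402478 ≈ 0.0369

0.0369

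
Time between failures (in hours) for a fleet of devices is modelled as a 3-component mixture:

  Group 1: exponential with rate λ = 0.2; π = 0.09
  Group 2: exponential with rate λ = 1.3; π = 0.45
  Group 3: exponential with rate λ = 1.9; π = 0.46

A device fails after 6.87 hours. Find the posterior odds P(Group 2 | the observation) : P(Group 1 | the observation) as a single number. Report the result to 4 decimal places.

Only the two components matter; the odds are (w_i f_i(x)) / (w_j f_j(x)).
Exponential densities:
  L_1 = 0.2·e^(−0.2·6.87) = 0.2·e^(−1.3740) = 0.0506185
  L_2 = 1.3·e^(−1.3·6.87) = 1.3·e^(−8.9310) = 0.000171893
  L_3 = 1.9·e^(−1.9·6.87) = 1.9·e^(−13.0530) = 4.07294e-06
Posterior odds = (w_2·L_2) / (w_1·L_1) = (0.45·0.000171893) / (0.09·0.0506185) = 7.73521e-05 / 0.00455567 ≈ 0.0170

0.0170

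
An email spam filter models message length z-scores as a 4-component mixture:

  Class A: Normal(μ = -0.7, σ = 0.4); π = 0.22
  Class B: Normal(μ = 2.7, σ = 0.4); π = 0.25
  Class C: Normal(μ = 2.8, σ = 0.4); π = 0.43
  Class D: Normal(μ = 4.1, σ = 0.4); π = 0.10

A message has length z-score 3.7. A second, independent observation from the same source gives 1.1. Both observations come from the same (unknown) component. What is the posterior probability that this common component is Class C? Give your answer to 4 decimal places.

0.5262

The responsibility of component k is P(Z=k) f_k(x) divided by Σ_j P(Z=j) f_j(x).
Since both observations come from the same component, the likelihood for component k is f_k(x₁)·f_k(x₂).
  f_A = [(1/(0.4·√(2π)))·exp(−(3.7−-0.7)²/(2·0.4²)) = 0.997356·exp(-60.50000) = 5.29705e-27] × [3.99594e-05] = 2.11667e-31
  f_B = [(1/(0.4·√(2π)))·exp(−(3.7−2.7)²/(2·0.4²)) = 0.997356·exp(-3.12500) = 0.0438208] × [0.000334576] = 1.46614e-05
  f_C = [(1/(0.4·√(2π)))·exp(−(3.7−2.8)²/(2·0.4²)) = 0.997356·exp(-2.53125) = 0.0793491] × [0.000119297] = 9.46608e-06
  f_D = [(1/(0.4·√(2π)))·exp(−(3.7−4.1)²/(2·0.4²)) = 0.997356·exp(-0.50000) = 0.604927] × [6.0858e-13] = 3.68146e-13
Prior × likelihood for each component:
  P(Z=A)·f_A = 0.22 × 2.11667e-31 = 4.65667e-32
  P(Z=B)·f_B = 0.25 × 1.46614e-05 = 3.66534e-06
  P(Z=C)·f_C = 0.43 × 9.46608e-06 = 4.07041e-06
  P(Z=D)·f_D = 0.10 × 3.68146e-13 = 3.68146e-14
Evidence: 4.65667e-32 + 3.66534e-06 + 4.07041e-06 + 3.68146e-14 = 7.73575e-06
P(Class C | x₁,x₂) = 4.07041e-06 / 7.73575e-06 ≈ 0.5262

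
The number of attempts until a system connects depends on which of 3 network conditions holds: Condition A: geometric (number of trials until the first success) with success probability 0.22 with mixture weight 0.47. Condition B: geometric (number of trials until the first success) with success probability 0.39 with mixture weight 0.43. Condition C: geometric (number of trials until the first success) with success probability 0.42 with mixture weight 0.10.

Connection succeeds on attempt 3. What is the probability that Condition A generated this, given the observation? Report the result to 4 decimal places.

0.4512

The responsibility of component k is π_k f_k(x) divided by Σ_j π_j f_j(x).
Component likelihoods at x = 3:
  L_A = 0.133848
  L_B = 0.145119
  L_C = 0.141288
Weight by the priors:
  π_A·L_A = 0.47 × 0.133848 = 0.0629086
  π_B·L_B = 0.43 × 0.145119 = 0.0624012
  π_C·L_C = 0.10 × 0.141288 = 0.0141288
Evidence: 0.0629086 + 0.0624012 + 0.0141288 = 0.139439
P(Condition A | x) ≈ 0.4512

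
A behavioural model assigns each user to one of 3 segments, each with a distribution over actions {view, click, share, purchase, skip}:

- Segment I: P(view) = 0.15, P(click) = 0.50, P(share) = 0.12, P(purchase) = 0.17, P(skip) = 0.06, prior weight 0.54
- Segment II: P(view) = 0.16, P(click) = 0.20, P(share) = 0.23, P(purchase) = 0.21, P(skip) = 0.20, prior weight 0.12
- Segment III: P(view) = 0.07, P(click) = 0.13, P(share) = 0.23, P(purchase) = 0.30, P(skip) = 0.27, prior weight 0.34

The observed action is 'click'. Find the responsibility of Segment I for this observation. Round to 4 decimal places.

0.7983

Apply Bayes' rule: the posterior for each component is proportional to its prior times its likelihood at x.
Component likelihoods at x = 'click':
  f_I = P(click | comp) = 0.50
  f_II = P(click | comp) = 0.20
  f_III = P(click | comp) = 0.13
Prior × likelihood for each component:
  π_I·f_I = 0.54 × 0.5 = 0.27
  π_II·f_II = 0.12 × 0.2 = 0.024
  π_III·f_III = 0.34 × 0.13 = 0.0442
Evidence: 0.27 + 0.024 + 0.0442 = 0.3382
P(Segment I | the observation) ≈ 0.7983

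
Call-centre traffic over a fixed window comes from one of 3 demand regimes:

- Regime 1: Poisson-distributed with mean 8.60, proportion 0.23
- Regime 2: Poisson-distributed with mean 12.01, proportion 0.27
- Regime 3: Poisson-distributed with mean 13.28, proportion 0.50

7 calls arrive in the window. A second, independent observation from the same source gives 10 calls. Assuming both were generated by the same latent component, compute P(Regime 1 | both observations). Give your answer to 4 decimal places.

0.5964

Apply Bayes' rule: the posterior for each component is proportional to its prior times its likelihood at x.
Since both observations come from the same component, the likelihood for component k is f_k(x₁)·f_k(x₂).
  L_1 = [e^(−8.60)·8.60^7/7! = 0.127094] × [0.112277] = 0.0142697
  L_2 = [e^(−12.01)·12.01^7/7! = 0.0435005] × [0.104662] = 0.00455286
  L_3 = [e^(−13.28)·13.28^7/7! = 0.0246902] × [0.0803132] = 0.00198295
Unnormalised posteriors:
  π_1·L_1 = 0.23 × 0.0142697 = 0.00328203
  π_2·L_2 = 0.27 × 0.00455286 = 0.00122927
  π_3·L_3 = 0.50 × 0.00198295 = 0.000991476
Sum: 0.00328203 + 0.00122927 + 0.000991476 = 0.00550278
Responsibility of Regime 1: 0.00328203 / 0.00550278 ≈ 0.5964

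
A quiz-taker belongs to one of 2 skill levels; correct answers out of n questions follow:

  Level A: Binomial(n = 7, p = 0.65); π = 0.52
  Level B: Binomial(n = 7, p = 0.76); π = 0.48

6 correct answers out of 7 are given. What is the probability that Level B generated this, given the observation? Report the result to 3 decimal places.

By Bayes' theorem, P(k | x) = P(Z=k) f_k(x) / Σ_j P(Z=j) f_j(x).
Evaluate each component's likelihood at the observed value:
  f_A = C(7,6)·0.65^6·0.35^1 = 7·0.0754189·0.35 = 0.184776
  f_B = C(7,6)·0.76^6·0.24^1 = 7·0.1927·0.24 = 0.323736
Weight by the priors:
  P(Z=A)·f_A = 0.52 × 0.184776 = 0.0960837
  P(Z=B)·f_B = 0.48 × 0.323736 = 0.155393
Denominator: 0.0960837 + 0.155393 = 0.251477
Responsibility of Level B: 0.155393 / 0.251477 ≈ 0.618

0.618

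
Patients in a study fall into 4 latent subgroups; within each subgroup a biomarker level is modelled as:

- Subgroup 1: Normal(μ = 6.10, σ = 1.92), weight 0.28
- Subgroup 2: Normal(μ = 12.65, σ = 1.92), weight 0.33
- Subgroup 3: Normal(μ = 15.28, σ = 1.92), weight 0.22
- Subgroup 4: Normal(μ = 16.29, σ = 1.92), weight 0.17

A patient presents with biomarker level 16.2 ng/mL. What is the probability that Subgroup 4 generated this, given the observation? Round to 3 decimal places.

P(component k | x) = π_k·f_k(x) / marginal(x), where marginal(x) = Σ_j π_j·f_j(x).
Component likelihoods at x = 16.2 ng/mL:
  p_1 = (1/(1.92·√(2π)))·exp(−(16.2−6.10)²/(2·1.92²)) = 0.207782·exp(-13.83599) = 2.0357e-07
  p_2 = (1/(1.92·√(2π)))·exp(−(16.2−12.65)²/(2·1.92²)) = 0.207782·exp(-1.70932) = 0.0376062
  p_3 = (1/(1.92·√(2π)))·exp(−(16.2−15.28)²/(2·1.92²)) = 0.207782·exp(-0.11480) = 0.185247
  p_4 = (1/(1.92·√(2π)))·exp(−(16.2−16.29)²/(2·1.92²)) = 0.207782·exp(-0.00110) = 0.207554
Unnormalised posteriors:
  π_1·p_1 = 0.28 × 2.0357e-07 = 5.69996e-08
  π_2·p_2 = 0.33 × 0.0376062 = 0.01241
  π_3·p_3 = 0.22 × 0.185247 = 0.0407544
  π_4·p_4 = 0.17 × 0.207554 = 0.0352842
Marginal: 5.69996e-08 + 0.01241 + 0.0407544 + 0.0352842 = 0.0884487
P(Subgroup 4 | data) ≈ 0.399

0.399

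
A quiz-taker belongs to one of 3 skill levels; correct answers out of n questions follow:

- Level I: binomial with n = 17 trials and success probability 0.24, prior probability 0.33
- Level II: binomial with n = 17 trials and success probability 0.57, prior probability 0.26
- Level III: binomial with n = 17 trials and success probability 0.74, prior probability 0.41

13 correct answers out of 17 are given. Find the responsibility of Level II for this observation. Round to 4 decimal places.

By Bayes' theorem, P(k | x) = P(Z=k) f_k(x) / Σ_j P(Z=j) f_j(x).
Evaluate each component's likelihood at the observed value:
  f_I = C(17,13)·0.24^13·0.76^4 = 2380·8.76488e-09·0.333622 = 6.95949e-06
  f_II = C(17,13)·0.57^13·0.43^4 = 2380·0.00067046·0.034188 = 0.0545537
  f_III = C(17,13)·0.74^13·0.26^4 = 2380·0.0199532·0.00456976 = 0.217011
Weight by the priors:
  P(Z=I)·f_I = 0.33 × 6.95949e-06 = 2.29663e-06
  P(Z=II)·f_II = 0.26 × 0.0545537 = 0.014184
  P(Z=III)·f_III = 0.41 × 0.217011 = 0.0889747
Evidence: 2.29663e-06 + 0.014184 + 0.0889747 = 0.103161
So the posterior for Level II is 0.014184 / 0.103161 ≈ 0.1375.

0.1375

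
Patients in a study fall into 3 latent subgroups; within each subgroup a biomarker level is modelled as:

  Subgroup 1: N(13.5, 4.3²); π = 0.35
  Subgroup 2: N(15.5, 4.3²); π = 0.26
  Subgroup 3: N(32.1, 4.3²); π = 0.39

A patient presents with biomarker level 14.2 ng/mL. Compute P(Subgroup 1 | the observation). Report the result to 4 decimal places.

By Bayes' theorem, P(k | x) = P(Z=k) f_k(x) / Σ_j P(Z=j) f_j(x).
Evaluate each component's likelihood at the observed value:
  p_1 = 0.091556
  p_2 = 0.0886327
  p_3 = 1.60153e-05
Unnormalised posteriors:
  P(Z=1)·p_1 = 0.35 × 0.091556 = 0.0320446
  P(Z=2)·p_2 = 0.26 × 0.0886327 = 0.0230445
  P(Z=3)·p_3 = 0.39 × 1.60153e-05 = 6.24596e-06
Sum: 0.0320446 + 0.0230445 + 6.24596e-06 = 0.0550954
Responsibility of Subgroup 1: 0.0320446 / 0.0550954 ≈ 0.5816

0.5816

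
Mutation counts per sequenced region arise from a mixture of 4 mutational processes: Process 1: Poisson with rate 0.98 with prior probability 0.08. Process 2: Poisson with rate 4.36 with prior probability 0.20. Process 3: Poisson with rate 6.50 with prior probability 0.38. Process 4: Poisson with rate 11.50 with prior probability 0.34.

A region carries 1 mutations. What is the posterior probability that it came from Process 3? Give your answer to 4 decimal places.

P(component k | x) = P(Z=k)·f_k(x) / marginal(x), where marginal(x) = Σ_j P(Z=j)·f_j(x).
Component likelihoods at x = 1 mutations:
  f_1 = 0.367805
  f_2 = 0.0557138
  f_3 = 0.00977235
  f_4 = 0.000116496
Weight by the priors:
  P(Z=1)·f_1 = 0.08 × 0.367805 = 0.0294244
  P(Z=2)·f_2 = 0.20 × 0.0557138 = 0.0111428
  P(Z=3)·f_3 = 0.38 × 0.00977235 = 0.00371349
  P(Z=4)·f_4 = 0.34 × 0.000116496 = 3.96087e-05
Denominator: 0.0294244 + 0.0111428 + 0.00371349 + 3.96087e-05 = 0.0443202
Responsibility of Process 3: 0.00371349 / 0.0443202 ≈ 0.0838

0.0838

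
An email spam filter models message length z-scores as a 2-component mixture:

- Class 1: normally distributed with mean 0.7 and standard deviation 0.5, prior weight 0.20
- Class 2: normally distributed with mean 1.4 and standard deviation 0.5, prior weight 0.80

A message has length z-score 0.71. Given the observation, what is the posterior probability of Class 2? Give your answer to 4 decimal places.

The responsibility of component k is π_k f_k(x) divided by Σ_j π_j f_j(x).
Normal densities:
  f_1 = 0.797725
  f_2 = 0.307897
Weight by the priors:
  π_1·f_1 = 0.20 × 0.797725 = 0.159545
  π_2·f_2 = 0.80 × 0.307897 = 0.246317
Normaliser: 0.159545 + 0.246317 = 0.405862
Responsibility of Class 2: 0.246317 / 0.405862 ≈ 0.6069

0.6069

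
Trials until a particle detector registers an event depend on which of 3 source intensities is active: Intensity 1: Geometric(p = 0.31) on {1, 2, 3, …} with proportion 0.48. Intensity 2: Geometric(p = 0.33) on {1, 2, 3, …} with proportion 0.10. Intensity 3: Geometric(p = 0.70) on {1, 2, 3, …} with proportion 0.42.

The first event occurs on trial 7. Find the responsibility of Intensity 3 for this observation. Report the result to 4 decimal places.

0.0111

Posterior ∝ prior × likelihood, so P(k | x) ∝ P(Z=k) f_k(x); normalise over all components.
Evaluate each component's likelihood at the observed value:
  f_1 = 0.0334546
  f_2 = 0.0298513
  f_3 = 0.0005103
Weight by the priors:
  P(Z=1)·f_1 = 0.48 × 0.0334546 = 0.0160582
  P(Z=2)·f_2 = 0.10 × 0.0298513 = 0.00298513
  P(Z=3)·f_3 = 0.42 × 0.0005103 = 0.000214326
Normaliser: 0.0160582 + 0.00298513 + 0.000214326 = 0.0192577
P(Intensity 3 | the observation) ≈ 0.0111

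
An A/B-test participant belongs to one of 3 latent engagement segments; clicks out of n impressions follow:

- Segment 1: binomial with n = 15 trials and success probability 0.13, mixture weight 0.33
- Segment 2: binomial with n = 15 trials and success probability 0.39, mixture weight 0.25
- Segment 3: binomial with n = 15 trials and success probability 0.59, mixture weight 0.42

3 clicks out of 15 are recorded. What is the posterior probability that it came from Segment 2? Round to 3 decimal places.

Apply Bayes' rule: the posterior for each component is proportional to its prior times its likelihood at x.
Evaluate each component's likelihood at the observed value:
  f_1 = 0.187963
  f_2 = 0.0716413
  f_3 = 0.0021085
Weight by the priors:
  π_1·f_1 = 0.33 × 0.187963 = 0.0620278
  π_2·f_2 = 0.25 × 0.0716413 = 0.0179103
  π_3·f_3 = 0.42 × 0.0021085 = 0.00088557
Sum: 0.0620278 + 0.0179103 + 0.00088557 = 0.0808237
Responsibility of Segment 2: 0.0179103 / 0.0808237 ≈ 0.222

0.222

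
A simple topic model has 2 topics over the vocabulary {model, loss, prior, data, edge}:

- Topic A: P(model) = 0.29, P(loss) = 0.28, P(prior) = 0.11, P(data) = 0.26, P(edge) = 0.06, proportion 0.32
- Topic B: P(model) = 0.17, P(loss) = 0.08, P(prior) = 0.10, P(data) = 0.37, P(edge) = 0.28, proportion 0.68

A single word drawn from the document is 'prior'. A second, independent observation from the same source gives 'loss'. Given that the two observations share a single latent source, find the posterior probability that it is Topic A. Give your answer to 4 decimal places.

0.6444

P(component k | x) = π_k·f_k(x) / marginal(x), where marginal(x) = Σ_j π_j·f_j(x).
Since both observations come from the same component, the likelihood for component k is f_k(x₁)·f_k(x₂).
  f_A = [0.11] × [0.28] = 0.0308
  f_B = [0.1] × [0.08] = 0.008
Prior × likelihood for each component:
  π_A·f_A = 0.32 × 0.0308 = 0.009856
  π_B·f_B = 0.68 × 0.008 = 0.00544
Normaliser: 0.009856 + 0.00544 = 0.015296
P(Topic A | x₁,x₂) = 0.009856 / 0.015296 ≈ 0.6444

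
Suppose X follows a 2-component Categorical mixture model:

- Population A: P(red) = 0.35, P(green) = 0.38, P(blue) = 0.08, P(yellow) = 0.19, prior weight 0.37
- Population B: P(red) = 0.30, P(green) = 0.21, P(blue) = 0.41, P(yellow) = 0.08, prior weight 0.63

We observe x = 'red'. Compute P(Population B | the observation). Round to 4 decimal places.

0.5934

By Bayes' theorem, P(k | x) = π_k f_k(x) / Σ_j π_j f_j(x).
Categorical probabilities:
  L_A = P(red | comp) = 0.35
  L_B = P(red | comp) = 0.30
Prior × likelihood for each component:
  π_A·L_A = 0.37 × 0.35 = 0.1295
  π_B·L_B = 0.63 × 0.3 = 0.189
Normaliser: 0.1295 + 0.189 = 0.3185
Responsibility of Population B: 0.189 / 0.3185 ≈ 0.5934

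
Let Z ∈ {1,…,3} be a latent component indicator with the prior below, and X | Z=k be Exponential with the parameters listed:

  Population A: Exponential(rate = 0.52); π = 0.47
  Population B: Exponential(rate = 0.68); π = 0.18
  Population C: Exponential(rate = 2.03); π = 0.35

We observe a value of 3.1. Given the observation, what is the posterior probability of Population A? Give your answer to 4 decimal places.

0.7508

P(component k | x) = w_k·f_k(x) / marginal(x), where marginal(x) = Σ_j w_j·f_j(x).
Component likelihoods at x = 3.1:
  L_A = 0.52·e^(−0.52·3.1) = 0.52·e^(−1.6120) = 0.103734
  L_B = 0.68·e^(−0.68·3.1) = 0.68·e^(−2.1080) = 0.0826069
  L_C = 2.03·e^(−2.03·3.1) = 2.03·e^(−6.2930) = 0.00375388
Prior × likelihood for each component:
  w_A·L_A = 0.47 × 0.103734 = 0.0487549
  w_B·L_B = 0.18 × 0.0826069 = 0.0148692
  w_C·L_C = 0.35 × 0.00375388 = 0.00131386
Denominator: 0.0487549 + 0.0148692 + 0.00131386 = 0.064938
P(Population A | 3.1) ≈ 0.7508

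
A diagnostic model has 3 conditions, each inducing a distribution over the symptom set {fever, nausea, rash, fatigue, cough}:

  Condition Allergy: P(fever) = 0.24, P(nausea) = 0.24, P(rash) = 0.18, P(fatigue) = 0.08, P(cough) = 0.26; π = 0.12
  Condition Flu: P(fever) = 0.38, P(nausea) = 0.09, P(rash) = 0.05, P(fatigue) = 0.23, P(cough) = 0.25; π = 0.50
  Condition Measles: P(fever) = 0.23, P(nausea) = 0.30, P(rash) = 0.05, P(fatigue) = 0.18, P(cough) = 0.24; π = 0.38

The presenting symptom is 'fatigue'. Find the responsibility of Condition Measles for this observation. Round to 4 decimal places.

0.3544

Apply Bayes' rule: the posterior for each component is proportional to its prior times its likelihood at x.
Component likelihoods at x = 'fatigue':
  f_Allergy = P(fatigue | comp) = 0.08
  f_Flu = P(fatigue | comp) = 0.23
  f_Measles = P(fatigue | comp) = 0.18
Weight by the priors:
  w_Allergy·f_Allergy = 0.12 × 0.08 = 0.0096
  w_Flu·f_Flu = 0.50 × 0.23 = 0.115
  w_Measles·f_Measles = 0.38 × 0.18 = 0.0684
Sum: 0.0096 + 0.115 + 0.0684 = 0.193
P(Condition Measles | x) ≈ 0.3544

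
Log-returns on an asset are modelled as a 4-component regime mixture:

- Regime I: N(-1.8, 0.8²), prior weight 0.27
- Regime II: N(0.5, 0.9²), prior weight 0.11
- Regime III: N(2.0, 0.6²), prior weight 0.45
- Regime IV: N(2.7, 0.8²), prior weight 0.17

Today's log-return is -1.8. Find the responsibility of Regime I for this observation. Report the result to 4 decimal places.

Apply Bayes' rule: the posterior for each component is proportional to its prior times its likelihood at x.
Evaluate each component's likelihood at the observed value:
  L_I = 0.498678
  L_II = 0.0169242
  L_III = 1.29641e-09
  L_IV = 6.71654e-08
Unnormalised posteriors:
  P(Z=I)·L_I = 0.27 × 0.498678 = 0.134643
  P(Z=II)·L_II = 0.11 × 0.0169242 = 0.00186166
  P(Z=III)·L_III = 0.45 × 1.29641e-09 = 5.83384e-10
  P(Z=IV)·L_IV = 0.17 × 6.71654e-08 = 1.14181e-08
Marginal: 0.134643 + 0.00186166 + 5.83384e-10 + 1.14181e-08 = 0.136505
P(Regime I | the observation) ≈ 0.9864

0.9864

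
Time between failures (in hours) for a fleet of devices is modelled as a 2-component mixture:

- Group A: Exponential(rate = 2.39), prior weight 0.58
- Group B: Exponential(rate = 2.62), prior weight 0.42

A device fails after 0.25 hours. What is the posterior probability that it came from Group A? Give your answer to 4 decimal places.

0.5716

P(component k | x) = π_k·f_k(x) / marginal(x), where marginal(x) = Σ_j π_j·f_j(x).
Evaluate each component's likelihood at the observed value:
  p_A = 2.39·e^(−2.39·0.25) = 2.39·e^(−0.5975) = 1.31494
  p_B = 2.62·e^(−2.62·0.25) = 2.62·e^(−0.6550) = 1.36094
Weight by the priors:
  π_A·p_A = 0.58 × 1.31494 = 0.762667
  π_B·p_B = 0.42 × 1.36094 = 0.571594
Evidence: 0.762667 + 0.571594 = 1.33426
Responsibility of Group A: 0.762667 / 1.33426 ≈ 0.5716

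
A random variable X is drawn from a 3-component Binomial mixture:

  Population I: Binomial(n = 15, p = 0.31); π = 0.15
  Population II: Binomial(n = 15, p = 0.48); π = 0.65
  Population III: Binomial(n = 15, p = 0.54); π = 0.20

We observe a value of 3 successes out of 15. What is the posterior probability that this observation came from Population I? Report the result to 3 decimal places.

0.627

By Bayes' theorem, P(k | x) = π_k f_k(x) / Σ_j π_j f_j(x).
Component likelihoods at x = 3 successes out of 15:
  p_I = 0.157865
  p_II = 0.0196687
  p_III = 0.00643112
Unnormalised posteriors:
  π_I·p_I = 0.15 × 0.157865 = 0.0236797
  π_II·p_II = 0.65 × 0.0196687 = 0.0127846
  π_III·p_III = 0.20 × 0.00643112 = 0.00128622
Sum: 0.0236797 + 0.0127846 + 0.00128622 = 0.0377506
Responsibility of Population I: 0.0236797 / 0.0377506 ≈ 0.627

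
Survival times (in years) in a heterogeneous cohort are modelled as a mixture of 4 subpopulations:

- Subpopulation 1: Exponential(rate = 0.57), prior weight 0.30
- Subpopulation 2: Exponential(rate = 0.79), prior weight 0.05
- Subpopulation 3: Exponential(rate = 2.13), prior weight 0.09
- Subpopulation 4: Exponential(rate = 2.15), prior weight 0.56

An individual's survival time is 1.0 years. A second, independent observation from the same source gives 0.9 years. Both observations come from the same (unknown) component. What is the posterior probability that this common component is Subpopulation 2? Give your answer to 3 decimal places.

0.077

The responsibility of component k is P(Z=k) f_k(x) divided by Σ_j P(Z=j) f_j(x).
Since both observations come from the same component, the likelihood for component k is f_k(x₁)·f_k(x₂).
  f_1 = [0.32235] × [0.341257] = 0.110004
  f_2 = [0.358537] × [0.388011] = 0.139116
  f_3 = [0.253123] × [0.313211] = 0.0792811
  f_4 = [0.250441] × [0.310512] = 0.077765
Unnormalised posteriors:
  P(Z=1)·f_1 = 0.30 × 0.110004 = 0.0330012
  P(Z=2)·f_2 = 0.05 × 0.139116 = 0.00695582
  P(Z=3)·f_3 = 0.09 × 0.0792811 = 0.0071353
  P(Z=4)·f_4 = 0.56 × 0.077765 = 0.0435484
Denominator: 0.0330012 + 0.00695582 + 0.0071353 + 0.0435484 = 0.0906407
P(Subpopulation 2 | x) ≈ 0.077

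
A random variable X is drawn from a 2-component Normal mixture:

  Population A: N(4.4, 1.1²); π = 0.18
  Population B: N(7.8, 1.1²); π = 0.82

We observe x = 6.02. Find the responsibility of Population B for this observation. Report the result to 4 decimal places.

0.7844

The responsibility of component k is w_k f_k(x) divided by Σ_j w_j f_j(x).
Normal densities:
  f_A = 0.122614
  f_B = 0.0979297
Weight by the priors:
  w_A·f_A = 0.18 × 0.122614 = 0.0220706
  w_B·f_B = 0.82 × 0.0979297 = 0.0803024
Sum: 0.0220706 + 0.0803024 = 0.102373
So the posterior for Population B is 0.0803024 / 0.102373 ≈ 0.7844.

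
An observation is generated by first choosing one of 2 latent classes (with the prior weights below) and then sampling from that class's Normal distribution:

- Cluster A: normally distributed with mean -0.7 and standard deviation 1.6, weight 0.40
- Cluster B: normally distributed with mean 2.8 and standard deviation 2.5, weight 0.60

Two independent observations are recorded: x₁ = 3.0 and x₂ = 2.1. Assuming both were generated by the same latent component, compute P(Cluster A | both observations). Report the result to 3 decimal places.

Posterior ∝ prior × likelihood, so P(k | x) ∝ π_k f_k(x); normalise over all components.
Since both observations come from the same component, the likelihood for component k is f_k(x₁)·f_k(x₂).
  L_A = [0.0172013] × [0.0539233] = 0.000927551
  L_B = [0.159067] × [0.153443] = 0.0244077
Weight by the priors:
  π_A·L_A = 0.40 × 0.000927551 = 0.000371021
  π_B·L_B = 0.60 × 0.0244077 = 0.0146446
Marginal: 0.000371021 + 0.0146446 = 0.0150156
So the posterior for Cluster A is 0.000371021 / 0.0150156 ≈ 0.025.

0.025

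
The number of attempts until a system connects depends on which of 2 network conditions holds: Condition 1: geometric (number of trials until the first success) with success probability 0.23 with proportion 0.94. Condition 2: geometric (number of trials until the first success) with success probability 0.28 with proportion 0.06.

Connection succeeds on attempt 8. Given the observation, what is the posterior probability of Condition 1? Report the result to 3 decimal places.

0.954

By Bayes' theorem, P(k | x) = π_k f_k(x) / Σ_j π_j f_j(x).
Evaluate each component's likelihood at the observed value:
  p_1 = 0.23·(1−0.23)^7 = 0.23·0.160485 = 0.0369116
  p_2 = 0.28·(1−0.28)^7 = 0.28·0.100306 = 0.0280857
Unnormalised posteriors:
  π_1·p_1 = 0.94 × 0.0369116 = 0.0346969
  π_2·p_2 = 0.06 × 0.0280857 = 0.00168514
Sum: 0.0346969 + 0.00168514 = 0.0363821
P(Condition 1 | x) ≈ 0.954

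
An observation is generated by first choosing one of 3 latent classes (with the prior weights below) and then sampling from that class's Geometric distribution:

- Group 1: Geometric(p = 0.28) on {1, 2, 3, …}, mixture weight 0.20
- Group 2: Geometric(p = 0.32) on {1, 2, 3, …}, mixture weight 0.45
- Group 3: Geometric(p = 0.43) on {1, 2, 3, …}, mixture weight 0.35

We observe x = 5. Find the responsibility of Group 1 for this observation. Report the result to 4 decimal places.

0.2438

Apply Bayes' rule: the posterior for each component is proportional to its prior times its likelihood at x.
Evaluate each component's likelihood at the observed value:
  p_1 = 0.28·(1−0.28)^4 = 0.28·0.268739 = 0.0752468
  p_2 = 0.32·(1−0.32)^4 = 0.32·0.213814 = 0.0684204
  p_3 = 0.43·(1−0.43)^4 = 0.43·0.10556 = 0.0453908
Unnormalised posteriors:
  w_1·p_1 = 0.20 × 0.0752468 = 0.0150494
  w_2·p_2 = 0.45 × 0.0684204 = 0.0307892
  w_3·p_3 = 0.35 × 0.0453908 = 0.0158868
Evidence: 0.0150494 + 0.0307892 + 0.0158868 = 0.0617253
Responsibility of Group 1: 0.0150494 / 0.0617253 ≈ 0.2438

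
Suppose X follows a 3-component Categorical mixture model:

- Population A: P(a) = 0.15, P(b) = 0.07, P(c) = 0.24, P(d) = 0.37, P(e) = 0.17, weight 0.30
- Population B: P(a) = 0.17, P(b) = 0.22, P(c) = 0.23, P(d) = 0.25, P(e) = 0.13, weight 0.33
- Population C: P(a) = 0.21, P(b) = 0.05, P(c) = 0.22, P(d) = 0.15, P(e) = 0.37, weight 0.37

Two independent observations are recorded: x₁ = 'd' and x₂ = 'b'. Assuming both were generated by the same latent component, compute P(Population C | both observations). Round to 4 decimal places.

By Bayes' theorem, P(k | x) = P(Z=k) f_k(x) / Σ_j P(Z=j) f_j(x).
Since both observations come from the same component, the likelihood for component k is f_k(x₁)·f_k(x₂).
  p_A = [P(d | comp) = 0.37] × [0.07] = 0.0259
  p_B = [P(d | comp) = 0.25] × [0.22] = 0.055
  p_C = [P(d | comp) = 0.15] × [0.05] = 0.0075
Unnormalised posteriors:
  P(Z=A)·p_A = 0.30 × 0.0259 = 0.00777
  P(Z=B)·p_B = 0.33 × 0.055 = 0.01815
  P(Z=C)·p_C = 0.37 × 0.0075 = 0.002775
Normaliser: 0.00777 + 0.01815 + 0.002775 = 0.028695
P(Population C | data) = 0.002775 / 0.028695 ≈ 0.0967

0.0967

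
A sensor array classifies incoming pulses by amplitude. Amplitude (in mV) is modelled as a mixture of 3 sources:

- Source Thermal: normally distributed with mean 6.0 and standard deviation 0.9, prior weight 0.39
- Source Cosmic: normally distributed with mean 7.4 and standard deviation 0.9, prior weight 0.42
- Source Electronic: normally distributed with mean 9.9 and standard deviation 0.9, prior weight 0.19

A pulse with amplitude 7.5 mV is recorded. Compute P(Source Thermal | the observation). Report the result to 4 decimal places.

0.1870

Apply Bayes' rule: the posterior for each component is proportional to its prior times its likelihood at x.
Component likelihoods at x = 7.5 mV:
  f_Thermal = 0.11053
  f_Cosmic = 0.440541
  f_Electronic = 0.0126622
Weight by the priors:
  w_Thermal·f_Thermal = 0.39 × 0.11053 = 0.0431068
  w_Cosmic·f_Cosmic = 0.42 × 0.440541 = 0.185027
  w_Electronic·f_Electronic = 0.19 × 0.0126622 = 0.00240582
Denominator: 0.0431068 + 0.185027 + 0.00240582 = 0.23054
P(Source Thermal | data) = 0.0431068 / 0.23054 ≈ 0.1870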